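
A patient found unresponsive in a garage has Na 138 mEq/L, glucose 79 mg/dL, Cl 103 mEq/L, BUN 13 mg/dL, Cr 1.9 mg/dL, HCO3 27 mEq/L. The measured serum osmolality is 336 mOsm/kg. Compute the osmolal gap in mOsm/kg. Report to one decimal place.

Calculated osmolality = 2·Na + glucose/18 + BUN/2.8
= 2·138 + 79/18 + 13/2.8
= 276 + 4.39 + 4.64
= 285.03 mOsm/kg ≈ 285.0 mOsm/kg
Osmolar gap = measured − calculated = 336 − 285.0 = 51.0 mOsm/kg

51.0 mOsm/kg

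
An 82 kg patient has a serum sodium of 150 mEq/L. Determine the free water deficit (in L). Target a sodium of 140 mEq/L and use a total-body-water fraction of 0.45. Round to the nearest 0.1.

2.6 L

TBW = 0.45 · 82 = 36.9 L
Free water deficit = TBW · (Na/140 − 1)
= 36.9 · (150/140 − 1)
= 36.9 · 0.0714
= 2.63 L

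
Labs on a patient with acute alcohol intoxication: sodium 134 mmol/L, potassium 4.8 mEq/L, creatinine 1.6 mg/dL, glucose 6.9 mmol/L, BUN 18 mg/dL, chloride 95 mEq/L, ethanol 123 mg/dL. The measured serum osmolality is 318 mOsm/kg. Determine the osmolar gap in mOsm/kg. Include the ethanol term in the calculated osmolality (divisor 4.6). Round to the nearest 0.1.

9.9 mOsm/kg

Calculated osmolality = 2·Na + glucose + BUN/2.8 + ethanol/4.6
= 2·134 + 6.9 + 18/2.8 + 123/4.6
= 268 + 6.90 + 6.43 + 26.74
= 308.07 mOsm/kg ≈ 308.1 mOsm/kg
Osmolar gap = measured − calculated = 318 − 308.1 = 9.9 mOsm/kg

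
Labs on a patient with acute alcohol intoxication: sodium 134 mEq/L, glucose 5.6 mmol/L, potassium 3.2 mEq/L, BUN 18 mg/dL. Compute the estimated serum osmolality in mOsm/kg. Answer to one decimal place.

Calculated osmolality = 2·Na + glucose + BUN/2.8
= 2·134 + 5.6 + 18/2.8
= 268 + 5.60 + 6.43
= 280.03 mOsm/kg

280.0 mOsm/kg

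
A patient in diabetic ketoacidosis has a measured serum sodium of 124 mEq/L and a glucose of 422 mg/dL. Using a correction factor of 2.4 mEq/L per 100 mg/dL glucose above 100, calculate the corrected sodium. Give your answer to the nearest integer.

132 mEq/L

Corrected Na = measured Na + 2.4 · (glucose − 100)/100
= 124 + 2.4 · (422 − 100)/100
= 124 + 7.7
= 131.7 mEq/L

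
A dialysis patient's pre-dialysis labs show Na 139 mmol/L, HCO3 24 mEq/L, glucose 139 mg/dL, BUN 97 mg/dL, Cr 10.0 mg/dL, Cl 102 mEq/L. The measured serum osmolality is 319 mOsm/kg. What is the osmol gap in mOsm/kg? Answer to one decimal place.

-1.4 mOsm/kg

Calculated osmolality = 2·Na + glucose/18 + BUN/2.8
= 2·139 + 139/18 + 97/2.8
= 278 + 7.72 + 34.64
= 320.36 mOsm/kg ≈ 320.4 mOsm/kg
Osmolar gap = measured − calculated = 319 − 320.4 = -1.4 mOsm/kg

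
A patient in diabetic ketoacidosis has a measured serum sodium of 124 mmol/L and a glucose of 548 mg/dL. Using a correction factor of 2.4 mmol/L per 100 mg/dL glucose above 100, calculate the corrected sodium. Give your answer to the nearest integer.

135 mmol/L

Corrected Na = measured Na + 2.4 · (glucose − 100)/100
= 124 + 2.4 · (548 − 100)/100
= 124 + 10.8
= 134.8 mmol/L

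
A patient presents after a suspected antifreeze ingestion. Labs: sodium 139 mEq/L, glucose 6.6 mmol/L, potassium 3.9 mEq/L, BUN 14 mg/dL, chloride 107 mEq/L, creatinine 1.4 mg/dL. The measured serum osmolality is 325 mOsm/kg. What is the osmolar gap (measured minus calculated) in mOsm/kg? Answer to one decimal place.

Calculated osmolality = 2·Na + glucose + BUN/2.8
= 2·139 + 6.6 + 14/2.8
= 278 + 6.60 + 5
= 289.6 mOsm/kg ≈ 289.6 mOsm/kg
Osmolar gap = measured − calculated = 325 − 289.6 = 35.4 mOsm/kg

35.4 mOsm/kg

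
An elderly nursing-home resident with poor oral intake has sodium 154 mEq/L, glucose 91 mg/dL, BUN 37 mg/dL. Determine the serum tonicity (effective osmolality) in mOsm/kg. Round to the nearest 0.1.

313.1 mOsm/kg

Effective osmolality excludes urea (freely permeant across cell membranes):
2·Na + glucose/18
= 2·154 + 91/18
= 308 + 5.06
= 313.06 mOsm/kg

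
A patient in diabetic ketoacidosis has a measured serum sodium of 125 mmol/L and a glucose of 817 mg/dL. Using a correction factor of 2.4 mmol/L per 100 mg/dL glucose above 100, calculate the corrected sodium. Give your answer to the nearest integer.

Corrected Na = measured Na + 2.4 · (glucose − 100)/100
= 125 + 2.4 · (817 − 100)/100
= 125 + 17.2
= 142.2 mmol/L

142 mmol/L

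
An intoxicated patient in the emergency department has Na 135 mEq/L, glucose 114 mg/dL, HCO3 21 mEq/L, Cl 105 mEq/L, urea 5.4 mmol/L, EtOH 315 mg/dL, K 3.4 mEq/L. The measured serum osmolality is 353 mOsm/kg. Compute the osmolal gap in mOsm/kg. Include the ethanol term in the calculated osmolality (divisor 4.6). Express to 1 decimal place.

Calculated osmolality = 2·Na + glucose/18 + urea + ethanol/4.6
= 2·135 + 114/18 + 5.4 + 315/4.6
= 270 + 6.33 + 5.40 + 68.48
= 350.21 mOsm/kg ≈ 350.2 mOsm/kg
Osmolar gap = measured − calculated = 353 − 350.2 = 2.8 mOsm/kg

2.8 mOsm/kg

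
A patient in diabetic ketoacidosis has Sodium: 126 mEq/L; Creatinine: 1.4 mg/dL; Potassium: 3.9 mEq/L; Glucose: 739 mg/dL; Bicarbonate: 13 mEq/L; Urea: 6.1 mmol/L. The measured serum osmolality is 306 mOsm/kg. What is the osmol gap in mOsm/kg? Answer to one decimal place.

Calculated osmolality = 2·Na + glucose/18 + urea
= 2·126 + 739/18 + 6.1
= 252 + 41.06 + 6.10
= 299.16 mOsm/kg ≈ 299.2 mOsm/kg
Osmolar gap = measured − calculated = 306 − 299.2 = 6.8 mOsm/kg

6.8 mOsm/kg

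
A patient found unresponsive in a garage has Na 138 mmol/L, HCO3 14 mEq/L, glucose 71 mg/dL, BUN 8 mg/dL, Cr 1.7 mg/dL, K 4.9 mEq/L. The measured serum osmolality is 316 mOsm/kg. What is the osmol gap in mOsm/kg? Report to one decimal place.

Calculated osmolality = 2·Na + glucose/18 + BUN/2.8
= 2·138 + 71/18 + 8/2.8
= 276 + 3.94 + 2.86
= 282.8 mOsm/kg ≈ 282.8 mOsm/kg
Osmolar gap = measured − calculated = 316 − 282.8 = 33.2 mOsm/kg

33.2 mOsm/kg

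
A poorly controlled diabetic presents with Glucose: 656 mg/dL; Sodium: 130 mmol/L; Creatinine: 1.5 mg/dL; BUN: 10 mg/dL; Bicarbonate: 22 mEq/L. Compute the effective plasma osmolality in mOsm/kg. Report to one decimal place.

296.4 mOsm/kg

Effective osmolality excludes urea (freely permeant across cell membranes):
2·Na + glucose/18
= 2·130 + 656/18
= 260 + 36.44
= 296.44 mOsm/kg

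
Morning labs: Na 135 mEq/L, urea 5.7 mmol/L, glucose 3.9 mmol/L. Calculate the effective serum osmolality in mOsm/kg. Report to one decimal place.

273.9 mOsm/kg

Effective osmolality excludes urea (freely permeant across cell membranes):
2·Na + glucose
= 2·135 + 3.9
= 270 + 3.9
= 273.9 mOsm/kg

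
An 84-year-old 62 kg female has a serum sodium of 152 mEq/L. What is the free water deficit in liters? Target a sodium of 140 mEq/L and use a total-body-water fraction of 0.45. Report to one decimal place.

2.4 L

TBW = 0.45 · 62 = 27.9 L
Free water deficit = TBW · (Na/140 − 1)
= 27.9 · (152/140 − 1)
= 27.9 · 0.0857
= 2.39 L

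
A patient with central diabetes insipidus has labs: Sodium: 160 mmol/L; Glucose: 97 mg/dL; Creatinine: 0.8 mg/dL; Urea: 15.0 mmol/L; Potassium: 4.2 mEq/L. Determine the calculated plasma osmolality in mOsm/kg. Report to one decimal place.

340.4 mOsm/kg

Calculated osmolality = 2·Na + glucose/18 + urea
= 2·160 + 97/18 + 15
= 320 + 5.39 + 15
= 340.39 mOsm/kg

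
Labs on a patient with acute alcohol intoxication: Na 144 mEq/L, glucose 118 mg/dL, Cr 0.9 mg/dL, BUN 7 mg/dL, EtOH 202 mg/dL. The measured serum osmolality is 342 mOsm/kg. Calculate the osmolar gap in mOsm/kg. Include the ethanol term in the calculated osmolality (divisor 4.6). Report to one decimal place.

Calculated osmolality = 2·Na + glucose/18 + BUN/2.8 + ethanol/4.6
= 2·144 + 118/18 + 7/2.8 + 202/4.6
= 288 + 6.56 + 2.50 + 43.91
= 340.97 mOsm/kg ≈ 341.0 mOsm/kg
Osmolar gap = measured − calculated = 342 − 341.0 = 1.0 mOsm/kg

1.0 mOsm/kg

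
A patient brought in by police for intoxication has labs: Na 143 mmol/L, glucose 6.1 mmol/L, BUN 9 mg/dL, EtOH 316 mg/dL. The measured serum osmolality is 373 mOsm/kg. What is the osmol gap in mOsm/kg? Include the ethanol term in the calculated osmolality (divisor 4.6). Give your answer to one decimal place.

Calculated osmolality = 2·Na + glucose + BUN/2.8 + ethanol/4.6
= 2·143 + 6.1 + 9/2.8 + 316/4.6
= 286 + 6.10 + 3.21 + 68.70
= 364.01 mOsm/kg ≈ 364.0 mOsm/kg
Osmolar gap = measured − calculated = 373 − 364.0 = 9.0 mOsm/kg

9.0 mOsm/kg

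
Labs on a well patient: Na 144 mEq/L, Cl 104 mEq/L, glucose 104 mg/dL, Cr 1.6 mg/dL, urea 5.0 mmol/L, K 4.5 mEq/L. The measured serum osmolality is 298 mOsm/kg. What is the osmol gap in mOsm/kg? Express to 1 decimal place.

-0.8 mOsm/kg

Calculated osmolality = 2·Na + glucose/18 + urea
= 2·144 + 104/18 + 5
= 288 + 5.78 + 5
= 298.78 mOsm/kg ≈ 298.8 mOsm/kg
Osmolar gap = measured − calculated = 298 − 298.8 = -0.8 mOsm/kg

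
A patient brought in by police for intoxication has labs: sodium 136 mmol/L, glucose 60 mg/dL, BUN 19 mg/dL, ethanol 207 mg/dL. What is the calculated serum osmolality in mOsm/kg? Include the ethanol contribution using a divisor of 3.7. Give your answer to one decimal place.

Calculated osmolality = 2·Na + glucose/18 + BUN/2.8 + ethanol/3.7
= 2·136 + 60/18 + 19/2.8 + 207/3.7
= 272 + 3.33 + 6.79 + 55.95
= 338.07 mOsm/kg

338.1 mOsm/kg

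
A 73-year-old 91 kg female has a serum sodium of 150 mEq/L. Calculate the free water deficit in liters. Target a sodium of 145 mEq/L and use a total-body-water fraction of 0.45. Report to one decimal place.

1.4 L

TBW = 0.45 · 91 = 40.95 L
Free water deficit = TBW · (Na/145 − 1)
= 40.95 · (150/145 − 1)
= 40.95 · 0.0345
= 1.41 L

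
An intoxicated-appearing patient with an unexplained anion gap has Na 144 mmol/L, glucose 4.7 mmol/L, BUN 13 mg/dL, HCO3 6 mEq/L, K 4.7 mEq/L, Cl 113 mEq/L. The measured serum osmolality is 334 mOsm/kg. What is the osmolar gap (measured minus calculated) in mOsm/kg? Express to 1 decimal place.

36.7 mOsm/kg

Calculated osmolality = 2·Na + glucose + BUN/2.8
= 2·144 + 4.7 + 13/2.8
= 288 + 4.70 + 4.64
= 297.34 mOsm/kg ≈ 297.3 mOsm/kg
Osmolar gap = measured − calculated = 334 − 297.3 = 36.7 mOsm/kg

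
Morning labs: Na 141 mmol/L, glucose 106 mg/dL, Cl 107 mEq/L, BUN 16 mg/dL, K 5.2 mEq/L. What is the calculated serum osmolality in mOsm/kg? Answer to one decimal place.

Calculated osmolality = 2·Na + glucose/18 + BUN/2.8
= 2·141 + 106/18 + 16/2.8
= 282 + 5.89 + 5.71
= 293.6 mOsm/kg

293.6 mOsm/kg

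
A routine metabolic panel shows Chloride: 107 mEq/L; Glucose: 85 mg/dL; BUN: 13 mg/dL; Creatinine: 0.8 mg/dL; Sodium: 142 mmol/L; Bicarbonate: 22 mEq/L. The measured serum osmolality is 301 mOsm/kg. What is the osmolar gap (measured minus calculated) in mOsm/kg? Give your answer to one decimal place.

Calculated osmolality = 2·Na + glucose/18 + BUN/2.8
= 2·142 + 85/18 + 13/2.8
= 284 + 4.72 + 4.64
= 293.36 mOsm/kg ≈ 293.4 mOsm/kg
Osmolar gap = measured − calculated = 301 − 293.4 = 7.6 mOsm/kg

7.6 mOsm/kg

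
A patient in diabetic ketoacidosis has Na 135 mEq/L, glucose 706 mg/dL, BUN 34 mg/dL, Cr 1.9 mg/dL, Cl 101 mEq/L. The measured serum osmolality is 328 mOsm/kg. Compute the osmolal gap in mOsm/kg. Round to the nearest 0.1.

6.6 mOsm/kg

Calculated osmolality = 2·Na + glucose/18 + BUN/2.8
= 2·135 + 706/18 + 34/2.8
= 270 + 39.22 + 12.14
= 321.36 mOsm/kg ≈ 321.4 mOsm/kg
Osmolar gap = measured − calculated = 328 − 321.4 = 6.6 mOsm/kg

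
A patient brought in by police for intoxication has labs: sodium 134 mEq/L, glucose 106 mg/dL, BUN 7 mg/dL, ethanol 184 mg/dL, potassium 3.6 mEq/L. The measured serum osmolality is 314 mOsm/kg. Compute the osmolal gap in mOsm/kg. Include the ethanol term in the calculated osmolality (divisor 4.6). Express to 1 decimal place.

Calculated osmolality = 2·Na + glucose/18 + BUN/2.8 + ethanol/4.6
= 2·134 + 106/18 + 7/2.8 + 184/4.6
= 268 + 5.89 + 2.50 + 40
= 316.39 mOsm/kg ≈ 316.4 mOsm/kg
Osmolar gap = measured − calculated = 314 − 316.4 = -2.4 mOsm/kg

-2.4 mOsm/kg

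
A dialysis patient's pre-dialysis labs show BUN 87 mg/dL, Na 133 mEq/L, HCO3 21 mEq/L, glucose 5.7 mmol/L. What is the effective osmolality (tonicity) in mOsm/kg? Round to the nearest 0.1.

Effective osmolality excludes urea (freely permeant across cell membranes):
2·Na + glucose
= 2·133 + 5.7
= 266 + 5.7
= 271.7 mOsm/kg

271.7 mOsm/kg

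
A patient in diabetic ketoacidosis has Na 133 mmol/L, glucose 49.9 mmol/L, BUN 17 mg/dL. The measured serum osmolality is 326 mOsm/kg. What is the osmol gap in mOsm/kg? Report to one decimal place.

4.0 mOsm/kg

Calculated osmolality = 2·Na + glucose + BUN/2.8
= 2·133 + 49.9 + 17/2.8
= 266 + 49.90 + 6.07
= 321.97 mOsm/kg ≈ 322.0 mOsm/kg
Osmolar gap = measured − calculated = 326 − 322.0 = 4.0 mOsm/kg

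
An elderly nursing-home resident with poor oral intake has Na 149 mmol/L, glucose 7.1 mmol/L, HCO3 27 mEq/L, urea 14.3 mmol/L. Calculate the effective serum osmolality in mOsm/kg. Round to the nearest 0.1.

Effective osmolality excludes urea (freely permeant across cell membranes):
2·Na + glucose
= 2·149 + 7.1
= 298 + 7.1
= 305.1 mOsm/kg

305.1 mOsm/kg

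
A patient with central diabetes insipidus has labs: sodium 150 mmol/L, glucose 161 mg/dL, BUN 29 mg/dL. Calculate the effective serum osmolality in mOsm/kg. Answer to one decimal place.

308.9 mOsm/kg

Effective osmolality excludes urea (freely permeant across cell membranes):
2·Na + glucose/18
= 2·150 + 161/18
= 300 + 8.94
= 308.94 mOsm/kg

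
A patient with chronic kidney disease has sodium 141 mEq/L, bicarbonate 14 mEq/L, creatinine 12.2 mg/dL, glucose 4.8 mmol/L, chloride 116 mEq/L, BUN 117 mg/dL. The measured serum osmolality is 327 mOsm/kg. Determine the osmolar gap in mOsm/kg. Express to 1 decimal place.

-1.6 mOsm/kg

Calculated osmolality = 2·Na + glucose + BUN/2.8
= 2·141 + 4.8 + 117/2.8
= 282 + 4.80 + 41.79
= 328.59 mOsm/kg ≈ 328.6 mOsm/kg
Osmolar gap = measured − calculated = 327 − 328.6 = -1.6 mOsm/kg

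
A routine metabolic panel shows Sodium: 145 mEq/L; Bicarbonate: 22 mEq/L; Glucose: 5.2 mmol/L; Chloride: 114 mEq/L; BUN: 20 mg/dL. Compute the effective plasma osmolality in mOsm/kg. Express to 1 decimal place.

Effective osmolality excludes urea (freely permeant across cell membranes):
2·Na + glucose
= 2·145 + 5.2
= 290 + 5.2
= 295.2 mOsm/kg

295.2 mOsm/kg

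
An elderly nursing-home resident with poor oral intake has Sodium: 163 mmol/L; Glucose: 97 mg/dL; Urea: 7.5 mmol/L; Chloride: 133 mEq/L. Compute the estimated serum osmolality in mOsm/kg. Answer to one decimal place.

338.9 mOsm/kg

Calculated osmolality = 2·Na + glucose/18 + urea
= 2·163 + 97/18 + 7.5
= 326 + 5.39 + 7.50
= 338.89 mOsm/kg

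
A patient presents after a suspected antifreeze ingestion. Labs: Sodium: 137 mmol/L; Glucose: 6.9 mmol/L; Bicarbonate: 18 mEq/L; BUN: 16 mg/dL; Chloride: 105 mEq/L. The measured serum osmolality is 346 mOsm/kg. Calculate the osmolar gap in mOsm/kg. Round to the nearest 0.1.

59.4 mOsm/kg

Calculated osmolality = 2·Na + glucose + BUN/2.8
= 2·137 + 6.9 + 16/2.8
= 274 + 6.90 + 5.71
= 286.61 mOsm/kg ≈ 286.6 mOsm/kg
Osmolar gap = measured − calculated = 346 − 286.6 = 59.4 mOsm/kg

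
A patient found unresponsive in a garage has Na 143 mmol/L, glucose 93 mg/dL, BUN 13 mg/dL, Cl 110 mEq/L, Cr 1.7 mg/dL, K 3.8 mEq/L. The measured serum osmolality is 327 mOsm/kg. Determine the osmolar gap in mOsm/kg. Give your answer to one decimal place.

Calculated osmolality = 2·Na + glucose/18 + BUN/2.8
= 2·143 + 93/18 + 13/2.8
= 286 + 5.17 + 4.64
= 295.81 mOsm/kg ≈ 295.8 mOsm/kg
Osmolar gap = measured − calculated = 327 − 295.8 = 31.2 mOsm/kg

31.2 mOsm/kg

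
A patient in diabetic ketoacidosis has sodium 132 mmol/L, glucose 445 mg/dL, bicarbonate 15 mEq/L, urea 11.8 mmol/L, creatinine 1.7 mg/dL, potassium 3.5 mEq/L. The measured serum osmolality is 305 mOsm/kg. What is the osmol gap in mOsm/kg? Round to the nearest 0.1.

4.5 mOsm/kg

Calculated osmolality = 2·Na + glucose/18 + urea
= 2·132 + 445/18 + 11.8
= 264 + 24.72 + 11.80
= 300.52 mOsm/kg ≈ 300.5 mOsm/kg
Osmolar gap = measured − calculated = 305 − 300.5 = 4.5 mOsm/kg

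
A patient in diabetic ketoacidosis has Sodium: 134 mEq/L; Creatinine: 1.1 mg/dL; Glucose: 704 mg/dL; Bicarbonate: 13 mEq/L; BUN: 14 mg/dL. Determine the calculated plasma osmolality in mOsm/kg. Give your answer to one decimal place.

312.1 mOsm/kg

Calculated osmolality = 2·Na + glucose/18 + BUN/2.8
= 2·134 + 704/18 + 14/2.8
= 268 + 39.11 + 5
= 312.11 mOsm/kg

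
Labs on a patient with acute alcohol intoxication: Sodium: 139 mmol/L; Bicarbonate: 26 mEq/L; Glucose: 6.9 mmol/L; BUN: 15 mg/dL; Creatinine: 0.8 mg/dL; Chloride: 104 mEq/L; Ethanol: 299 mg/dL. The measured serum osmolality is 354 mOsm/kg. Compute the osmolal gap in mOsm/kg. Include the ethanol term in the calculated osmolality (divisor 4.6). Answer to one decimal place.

-1.3 mOsm/kg

Calculated osmolality = 2·Na + glucose + BUN/2.8 + ethanol/4.6
= 2·139 + 6.9 + 15/2.8 + 299/4.6
= 278 + 6.90 + 5.36 + 65
= 355.26 mOsm/kg ≈ 355.3 mOsm/kg
Osmolar gap = measured − calculated = 354 − 355.3 = -1.3 mOsm/kg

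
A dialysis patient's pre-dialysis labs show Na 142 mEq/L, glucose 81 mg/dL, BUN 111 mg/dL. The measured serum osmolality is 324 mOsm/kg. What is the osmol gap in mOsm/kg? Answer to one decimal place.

-4.1 mOsm/kg

Calculated osmolality = 2·Na + glucose/18 + BUN/2.8
= 2·142 + 81/18 + 111/2.8
= 284 + 4.50 + 39.64
= 328.14 mOsm/kg ≈ 328.1 mOsm/kg
Osmolar gap = measured − calculated = 324 − 328.1 = -4.1 mOsm/kg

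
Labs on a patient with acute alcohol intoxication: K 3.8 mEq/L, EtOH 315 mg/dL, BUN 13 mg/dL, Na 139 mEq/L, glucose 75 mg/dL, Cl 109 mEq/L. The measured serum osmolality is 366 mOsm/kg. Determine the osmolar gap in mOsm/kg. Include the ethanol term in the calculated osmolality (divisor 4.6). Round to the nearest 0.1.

10.7 mOsm/kg

Calculated osmolality = 2·Na + glucose/18 + BUN/2.8 + ethanol/4.6
= 2·139 + 75/18 + 13/2.8 + 315/4.6
= 278 + 4.17 + 4.64 + 68.48
= 355.29 mOsm/kg ≈ 355.3 mOsm/kg
Osmolar gap = measured − calculated = 366 − 355.3 = 10.7 mOsm/kg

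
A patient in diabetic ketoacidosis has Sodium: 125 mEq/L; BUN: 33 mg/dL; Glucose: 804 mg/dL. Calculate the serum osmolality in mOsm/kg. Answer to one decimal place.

306.5 mOsm/kg

Calculated osmolality = 2·Na + glucose/18 + BUN/2.8
= 2·125 + 804/18 + 33/2.8
= 250 + 44.67 + 11.79
= 306.46 mOsm/kg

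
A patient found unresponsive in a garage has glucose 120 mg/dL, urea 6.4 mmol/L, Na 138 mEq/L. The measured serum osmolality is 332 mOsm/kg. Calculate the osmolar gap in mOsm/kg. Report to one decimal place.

Calculated osmolality = 2·Na + glucose/18 + urea
= 2·138 + 120/18 + 6.4
= 276 + 6.67 + 6.40
= 289.07 mOsm/kg ≈ 289.1 mOsm/kg
Osmolar gap = measured − calculated = 332 − 289.1 = 42.9 mOsm/kg

42.9 mOsm/kg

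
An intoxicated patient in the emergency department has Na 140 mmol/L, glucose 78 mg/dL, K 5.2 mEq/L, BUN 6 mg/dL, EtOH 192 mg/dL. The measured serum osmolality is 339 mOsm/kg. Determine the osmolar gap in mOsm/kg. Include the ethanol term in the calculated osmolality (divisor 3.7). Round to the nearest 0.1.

0.6 mOsm/kg

Calculated osmolality = 2·Na + glucose/18 + BUN/2.8 + ethanol/3.7
= 2·140 + 78/18 + 6/2.8 + 192/3.7
= 280 + 4.33 + 2.14 + 51.89
= 338.36 mOsm/kg ≈ 338.4 mOsm/kg
Osmolar gap = measured − calculated = 339 − 338.4 = 0.6 mOsm/kg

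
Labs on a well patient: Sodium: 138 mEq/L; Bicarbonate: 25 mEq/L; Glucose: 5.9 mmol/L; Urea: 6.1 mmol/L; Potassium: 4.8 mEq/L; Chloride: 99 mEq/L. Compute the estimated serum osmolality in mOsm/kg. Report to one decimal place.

Calculated osmolality = 2·Na + glucose + urea
= 2·138 + 5.9 + 6.1
= 276 + 5.90 + 6.10
= 288 mOsm/kg

288.0 mOsm/kg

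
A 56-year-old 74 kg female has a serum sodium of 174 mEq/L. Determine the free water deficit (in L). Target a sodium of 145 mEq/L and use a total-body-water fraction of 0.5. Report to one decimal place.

7.4 L

TBW = 0.5 · 74 = 37 L
Free water deficit = TBW · (Na/145 − 1)
= 37 · (174/145 − 1)
= 37 · 0.2
= 7.4 L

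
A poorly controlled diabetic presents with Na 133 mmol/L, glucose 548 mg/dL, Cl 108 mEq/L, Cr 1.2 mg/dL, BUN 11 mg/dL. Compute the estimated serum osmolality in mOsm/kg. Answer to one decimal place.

300.4 mOsm/kg

Calculated osmolality = 2·Na + glucose/18 + BUN/2.8
= 2·133 + 548/18 + 11/2.8
= 266 + 30.44 + 3.93
= 300.37 mOsm/kg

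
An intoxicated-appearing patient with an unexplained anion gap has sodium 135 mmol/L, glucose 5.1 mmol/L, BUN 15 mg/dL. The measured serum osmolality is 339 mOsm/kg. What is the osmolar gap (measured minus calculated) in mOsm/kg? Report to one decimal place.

Calculated osmolality = 2·Na + glucose + BUN/2.8
= 2·135 + 5.1 + 15/2.8
= 270 + 5.10 + 5.36
= 280.46 mOsm/kg ≈ 280.5 mOsm/kg
Osmolar gap = measured − calculated = 339 − 280.5 = 58.5 mOsm/kg

58.5 mOsm/kg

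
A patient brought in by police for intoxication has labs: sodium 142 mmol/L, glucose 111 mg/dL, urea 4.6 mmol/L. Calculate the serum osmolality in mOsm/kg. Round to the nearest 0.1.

Calculated osmolality = 2·Na + glucose/18 + urea
= 2·142 + 111/18 + 4.6
= 284 + 6.17 + 4.60
= 294.77 mOsm/kg

294.8 mOsm/kg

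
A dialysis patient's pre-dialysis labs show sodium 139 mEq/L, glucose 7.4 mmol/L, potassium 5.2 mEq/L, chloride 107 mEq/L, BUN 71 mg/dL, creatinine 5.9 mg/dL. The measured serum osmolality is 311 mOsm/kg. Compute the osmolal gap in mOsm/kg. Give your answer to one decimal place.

Calculated osmolality = 2·Na + glucose + BUN/2.8
= 2·139 + 7.4 + 71/2.8
= 278 + 7.40 + 25.36
= 310.76 mOsm/kg ≈ 310.8 mOsm/kg
Osmolar gap = measured − calculated = 311 − 310.8 = 0.2 mOsm/kg

0.2 mOsm/kg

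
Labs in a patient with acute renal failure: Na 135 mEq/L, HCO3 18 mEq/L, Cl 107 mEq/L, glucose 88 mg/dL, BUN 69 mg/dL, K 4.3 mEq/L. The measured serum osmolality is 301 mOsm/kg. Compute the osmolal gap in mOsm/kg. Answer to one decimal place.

Calculated osmolality = 2·Na + glucose/18 + BUN/2.8
= 2·135 + 88/18 + 69/2.8
= 270 + 4.89 + 24.64
= 299.53 mOsm/kg ≈ 299.5 mOsm/kg
Osmolar gap = measured − calculated = 301 − 299.5 = 1.5 mOsm/kg

1.5 mOsm/kg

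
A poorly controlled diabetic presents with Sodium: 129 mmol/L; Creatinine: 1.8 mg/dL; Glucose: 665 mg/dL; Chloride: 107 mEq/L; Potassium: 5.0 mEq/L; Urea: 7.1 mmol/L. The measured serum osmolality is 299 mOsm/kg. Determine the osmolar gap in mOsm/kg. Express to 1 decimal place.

Calculated osmolality = 2·Na + glucose/18 + urea
= 2·129 + 665/18 + 7.1
= 258 + 36.94 + 7.10
= 302.04 mOsm/kg ≈ 302.0 mOsm/kg
Osmolar gap = measured − calculated = 299 − 302.0 = -3.0 mOsm/kg

-3.0 mOsm/kg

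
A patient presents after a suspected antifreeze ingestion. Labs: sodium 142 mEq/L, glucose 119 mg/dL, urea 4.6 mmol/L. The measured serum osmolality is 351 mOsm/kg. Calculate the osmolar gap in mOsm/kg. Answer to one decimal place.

Calculated osmolality = 2·Na + glucose/18 + urea
= 2·142 + 119/18 + 4.6
= 284 + 6.61 + 4.60
= 295.21 mOsm/kg ≈ 295.2 mOsm/kg
Osmolar gap = measured − calculated = 351 − 295.2 = 55.8 mOsm/kg

55.8 mOsm/kg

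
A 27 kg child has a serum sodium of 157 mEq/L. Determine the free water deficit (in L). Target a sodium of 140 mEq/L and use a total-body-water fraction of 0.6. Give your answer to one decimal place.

TBW = 0.6 · 27 = 16.2 L
Free water deficit = TBW · (Na/140 − 1)
= 16.2 · (157/140 − 1)
= 16.2 · 0.1214
= 1.97 L

2.0 L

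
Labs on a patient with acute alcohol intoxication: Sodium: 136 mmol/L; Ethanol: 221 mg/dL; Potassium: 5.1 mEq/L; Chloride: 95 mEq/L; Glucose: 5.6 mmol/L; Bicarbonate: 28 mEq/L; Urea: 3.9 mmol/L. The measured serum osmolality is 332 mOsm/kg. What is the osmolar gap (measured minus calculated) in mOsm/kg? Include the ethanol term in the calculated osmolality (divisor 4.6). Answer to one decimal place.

Calculated osmolality = 2·Na + glucose + urea + ethanol/4.6
= 2·136 + 5.6 + 3.9 + 221/4.6
= 272 + 5.60 + 3.90 + 48.04
= 329.54 mOsm/kg ≈ 329.5 mOsm/kg
Osmolar gap = measured − calculated = 332 − 329.5 = 2.5 mOsm/kg

2.5 mOsm/kg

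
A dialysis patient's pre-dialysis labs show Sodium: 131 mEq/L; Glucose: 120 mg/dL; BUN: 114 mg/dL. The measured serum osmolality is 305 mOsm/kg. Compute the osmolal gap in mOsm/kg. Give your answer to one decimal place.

-4.4 mOsm/kg

Calculated osmolality = 2·Na + glucose/18 + BUN/2.8
= 2·131 + 120/18 + 114/2.8
= 262 + 6.67 + 40.71
= 309.38 mOsm/kg ≈ 309.4 mOsm/kg
Osmolar gap = measured − calculated = 305 − 309.4 = -4.4 mOsm/kg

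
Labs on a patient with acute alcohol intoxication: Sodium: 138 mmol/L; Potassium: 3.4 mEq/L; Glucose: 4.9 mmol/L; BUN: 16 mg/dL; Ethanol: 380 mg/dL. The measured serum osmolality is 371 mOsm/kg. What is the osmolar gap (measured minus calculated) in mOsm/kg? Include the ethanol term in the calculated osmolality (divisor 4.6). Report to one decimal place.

Calculated osmolality = 2·Na + glucose + BUN/2.8 + ethanol/4.6
= 2·138 + 4.9 + 16/2.8 + 380/4.6
= 276 + 4.90 + 5.71 + 82.61
= 369.22 mOsm/kg ≈ 369.2 mOsm/kg
Osmolar gap = measured − calculated = 371 − 369.2 = 1.8 mOsm/kg

1.8 mOsm/kg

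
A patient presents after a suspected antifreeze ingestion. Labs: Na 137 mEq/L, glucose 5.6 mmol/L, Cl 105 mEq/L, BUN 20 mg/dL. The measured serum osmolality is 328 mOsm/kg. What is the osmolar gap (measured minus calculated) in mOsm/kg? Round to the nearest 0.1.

41.3 mOsm/kg

Calculated osmolality = 2·Na + glucose + BUN/2.8
= 2·137 + 5.6 + 20/2.8
= 274 + 5.60 + 7.14
= 286.74 mOsm/kg ≈ 286.7 mOsm/kg
Osmolar gap = measured − calculated = 328 − 286.7 = 41.3 mOsm/kg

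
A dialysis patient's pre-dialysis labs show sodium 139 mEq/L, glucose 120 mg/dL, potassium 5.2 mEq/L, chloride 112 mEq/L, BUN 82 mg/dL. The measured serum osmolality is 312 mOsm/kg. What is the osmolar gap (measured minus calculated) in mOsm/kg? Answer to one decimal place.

Calculated osmolality = 2·Na + glucose/18 + BUN/2.8
= 2·139 + 120/18 + 82/2.8
= 278 + 6.67 + 29.29
= 313.96 mOsm/kg ≈ 314.0 mOsm/kg
Osmolar gap = measured − calculated = 312 − 314.0 = -2.0 mOsm/kg

-2.0 mOsm/kg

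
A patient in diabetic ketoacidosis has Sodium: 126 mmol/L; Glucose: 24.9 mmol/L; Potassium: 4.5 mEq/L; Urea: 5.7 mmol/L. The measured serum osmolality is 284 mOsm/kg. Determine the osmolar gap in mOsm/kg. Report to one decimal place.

Calculated osmolality = 2·Na + glucose + urea
= 2·126 + 24.9 + 5.7
= 252 + 24.90 + 5.70
= 282.6 mOsm/kg ≈ 282.6 mOsm/kg
Osmolar gap = measured − calculated = 284 − 282.6 = 1.4 mOsm/kg

1.4 mOsm/kg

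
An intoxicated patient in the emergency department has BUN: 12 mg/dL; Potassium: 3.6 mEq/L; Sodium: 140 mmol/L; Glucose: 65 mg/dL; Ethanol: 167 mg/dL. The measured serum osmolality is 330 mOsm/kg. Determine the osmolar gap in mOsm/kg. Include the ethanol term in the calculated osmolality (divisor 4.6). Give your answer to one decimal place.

5.8 mOsm/kg

Calculated osmolality = 2·Na + glucose/18 + BUN/2.8 + ethanol/4.6
= 2·140 + 65/18 + 12/2.8 + 167/4.6
= 280 + 3.61 + 4.29 + 36.30
= 324.2 mOsm/kg ≈ 324.2 mOsm/kg
Osmolar gap = measured − calculated = 330 − 324.2 = 5.8 mOsm/kg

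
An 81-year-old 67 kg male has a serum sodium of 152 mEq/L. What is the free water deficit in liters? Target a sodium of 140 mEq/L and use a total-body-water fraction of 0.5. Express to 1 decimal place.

TBW = 0.5 · 67 = 33.5 L
Free water deficit = TBW · (Na/140 − 1)
= 33.5 · (152/140 − 1)
= 33.5 · 0.0857
= 2.87 L

2.9 L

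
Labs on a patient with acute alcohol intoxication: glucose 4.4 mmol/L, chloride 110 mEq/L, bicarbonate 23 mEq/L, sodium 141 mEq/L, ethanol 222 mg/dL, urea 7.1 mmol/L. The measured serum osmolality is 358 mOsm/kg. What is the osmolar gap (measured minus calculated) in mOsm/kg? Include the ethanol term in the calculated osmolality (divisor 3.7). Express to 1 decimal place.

4.5 mOsm/kg

Calculated osmolality = 2·Na + glucose + urea + ethanol/3.7
= 2·141 + 4.4 + 7.1 + 222/3.7
= 282 + 4.40 + 7.10 + 60
= 353.5 mOsm/kg ≈ 353.5 mOsm/kg
Osmolar gap = measured − calculated = 358 − 353.5 = 4.5 mOsm/kg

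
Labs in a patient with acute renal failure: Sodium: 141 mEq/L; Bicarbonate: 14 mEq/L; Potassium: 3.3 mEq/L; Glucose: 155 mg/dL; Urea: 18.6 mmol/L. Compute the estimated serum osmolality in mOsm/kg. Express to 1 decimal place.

Calculated osmolality = 2·Na + glucose/18 + urea
= 2·141 + 155/18 + 18.6
= 282 + 8.61 + 18.60
= 309.21 mOsm/kg

309.2 mOsm/kg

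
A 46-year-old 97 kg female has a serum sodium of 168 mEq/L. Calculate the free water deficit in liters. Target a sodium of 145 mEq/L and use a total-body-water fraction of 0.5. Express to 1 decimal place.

TBW = 0.5 · 97 = 48.5 L
Free water deficit = TBW · (Na/145 − 1)
= 48.5 · (168/145 − 1)
= 48.5 · 0.1586
= 7.69 L

7.7 L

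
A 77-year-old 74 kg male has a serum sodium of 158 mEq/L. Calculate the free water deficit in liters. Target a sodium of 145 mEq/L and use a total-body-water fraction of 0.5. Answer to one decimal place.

TBW = 0.5 · 74 = 37 L
Free water deficit = TBW · (Na/145 − 1)
= 37 · (158/145 − 1)
= 37 · 0.0897
= 3.32 L

3.3 L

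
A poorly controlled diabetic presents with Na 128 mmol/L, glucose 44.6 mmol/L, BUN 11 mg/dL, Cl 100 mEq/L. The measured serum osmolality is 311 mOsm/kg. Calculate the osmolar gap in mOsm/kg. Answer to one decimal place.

Calculated osmolality = 2·Na + glucose + BUN/2.8
= 2·128 + 44.6 + 11/2.8
= 256 + 44.60 + 3.93
= 304.53 mOsm/kg ≈ 304.5 mOsm/kg
Osmolar gap = measured − calculated = 311 − 304.5 = 6.5 mOsm/kg

6.5 mOsm/kg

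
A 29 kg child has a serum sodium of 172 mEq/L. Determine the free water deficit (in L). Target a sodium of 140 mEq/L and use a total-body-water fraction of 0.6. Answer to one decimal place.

TBW = 0.6 · 29 = 17.4 L
Free water deficit = TBW · (Na/140 − 1)
= 17.4 · (172/140 − 1)
= 17.4 · 0.2286
= 3.98 L

4.0 L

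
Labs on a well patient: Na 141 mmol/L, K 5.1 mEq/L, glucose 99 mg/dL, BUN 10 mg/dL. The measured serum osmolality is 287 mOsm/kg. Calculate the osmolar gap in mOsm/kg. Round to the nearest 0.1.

Calculated osmolality = 2·Na + glucose/18 + BUN/2.8
= 2·141 + 99/18 + 10/2.8
= 282 + 5.50 + 3.57
= 291.07 mOsm/kg ≈ 291.1 mOsm/kg
Osmolar gap = measured − calculated = 287 − 291.1 = -4.1 mOsm/kg

-4.1 mOsm/kg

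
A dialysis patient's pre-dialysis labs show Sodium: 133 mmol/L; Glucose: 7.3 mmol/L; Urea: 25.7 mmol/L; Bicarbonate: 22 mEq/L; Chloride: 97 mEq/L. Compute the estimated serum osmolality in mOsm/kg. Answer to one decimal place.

Calculated osmolality = 2·Na + glucose + urea
= 2·133 + 7.3 + 25.7
= 266 + 7.30 + 25.70
= 299 mOsm/kg

299.0 mOsm/kg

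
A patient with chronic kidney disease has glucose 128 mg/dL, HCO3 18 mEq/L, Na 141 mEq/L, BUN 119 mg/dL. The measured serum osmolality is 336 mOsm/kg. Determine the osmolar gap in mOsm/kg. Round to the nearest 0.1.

4.4 mOsm/kg

Calculated osmolality = 2·Na + glucose/18 + BUN/2.8
= 2·141 + 128/18 + 119/2.8
= 282 + 7.11 + 42.50
= 331.61 mOsm/kg ≈ 331.6 mOsm/kg
Osmolar gap = measured − calculated = 336 − 331.6 = 4.4 mOsm/kg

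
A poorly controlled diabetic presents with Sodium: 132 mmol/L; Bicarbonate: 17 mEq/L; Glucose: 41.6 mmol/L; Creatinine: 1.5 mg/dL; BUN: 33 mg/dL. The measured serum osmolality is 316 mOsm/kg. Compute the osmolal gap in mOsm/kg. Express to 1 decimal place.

-1.4 mOsm/kg

Calculated osmolality = 2·Na + glucose + BUN/2.8
= 2·132 + 41.6 + 33/2.8
= 264 + 41.60 + 11.79
= 317.39 mOsm/kg ≈ 317.4 mOsm/kg
Osmolar gap = measured − calculated = 316 − 317.4 = -1.4 mOsm/kg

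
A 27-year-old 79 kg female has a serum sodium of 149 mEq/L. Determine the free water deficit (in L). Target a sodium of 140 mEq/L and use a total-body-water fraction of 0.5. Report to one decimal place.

TBW = 0.5 · 79 = 39.5 L
Free water deficit = TBW · (Na/140 − 1)
= 39.5 · (149/140 − 1)
= 39.5 · 0.0643
= 2.54 L

2.5 L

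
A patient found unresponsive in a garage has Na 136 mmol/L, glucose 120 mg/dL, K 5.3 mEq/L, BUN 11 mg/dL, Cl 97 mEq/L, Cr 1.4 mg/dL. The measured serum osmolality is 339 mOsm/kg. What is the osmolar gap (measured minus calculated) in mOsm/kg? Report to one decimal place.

56.4 mOsm/kg

Calculated osmolality = 2·Na + glucose/18 + BUN/2.8
= 2·136 + 120/18 + 11/2.8
= 272 + 6.67 + 3.93
= 282.6 mOsm/kg ≈ 282.6 mOsm/kg
Osmolar gap = measured − calculated = 339 − 282.6 = 56.4 mOsm/kg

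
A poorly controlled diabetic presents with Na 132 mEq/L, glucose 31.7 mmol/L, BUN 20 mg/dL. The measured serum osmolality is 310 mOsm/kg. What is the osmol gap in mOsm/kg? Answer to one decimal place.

Calculated osmolality = 2·Na + glucose + BUN/2.8
= 2·132 + 31.7 + 20/2.8
= 264 + 31.70 + 7.14
= 302.84 mOsm/kg ≈ 302.8 mOsm/kg
Osmolar gap = measured − calculated = 310 − 302.8 = 7.2 mOsm/kg

7.2 mOsm/kg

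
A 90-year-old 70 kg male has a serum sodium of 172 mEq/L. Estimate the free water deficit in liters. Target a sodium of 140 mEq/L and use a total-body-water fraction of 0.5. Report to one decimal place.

TBW = 0.5 · 70 = 35 L
Free water deficit = TBW · (Na/140 − 1)
= 35 · (172/140 − 1)
= 35 · 0.2286
= 8 L

8.0 L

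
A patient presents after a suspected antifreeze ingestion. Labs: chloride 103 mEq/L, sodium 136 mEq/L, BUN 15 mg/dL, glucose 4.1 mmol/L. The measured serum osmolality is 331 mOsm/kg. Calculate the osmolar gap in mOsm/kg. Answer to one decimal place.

Calculated osmolality = 2·Na + glucose + BUN/2.8
= 2·136 + 4.1 + 15/2.8
= 272 + 4.10 + 5.36
= 281.46 mOsm/kg ≈ 281.5 mOsm/kg
Osmolar gap = measured − calculated = 331 − 281.5 = 49.5 mOsm/kg

49.5 mOsm/kg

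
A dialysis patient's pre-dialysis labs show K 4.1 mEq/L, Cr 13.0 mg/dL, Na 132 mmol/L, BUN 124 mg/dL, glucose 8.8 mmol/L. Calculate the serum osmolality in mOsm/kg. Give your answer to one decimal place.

Calculated osmolality = 2·Na + glucose + BUN/2.8
= 2·132 + 8.8 + 124/2.8
= 264 + 8.80 + 44.29
= 317.09 mOsm/kg

317.1 mOsm/kg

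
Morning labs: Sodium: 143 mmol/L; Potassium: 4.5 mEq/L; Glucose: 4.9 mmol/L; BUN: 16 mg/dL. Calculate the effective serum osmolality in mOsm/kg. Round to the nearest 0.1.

290.9 mOsm/kg

Effective osmolality excludes urea (freely permeant across cell membranes):
2·Na + glucose
= 2·143 + 4.9
= 286 + 4.9
= 290.9 mOsm/kg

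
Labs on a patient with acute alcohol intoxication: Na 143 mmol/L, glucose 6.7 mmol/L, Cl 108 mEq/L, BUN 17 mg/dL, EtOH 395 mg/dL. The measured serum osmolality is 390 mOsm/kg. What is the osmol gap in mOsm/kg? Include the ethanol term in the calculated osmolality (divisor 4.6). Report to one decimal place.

5.4 mOsm/kg

Calculated osmolality = 2·Na + glucose + BUN/2.8 + ethanol/4.6
= 2·143 + 6.7 + 17/2.8 + 395/4.6
= 286 + 6.70 + 6.07 + 85.87
= 384.64 mOsm/kg ≈ 384.6 mOsm/kg
Osmolar gap = measured − calculated = 390 − 384.6 = 5.4 mOsm/kg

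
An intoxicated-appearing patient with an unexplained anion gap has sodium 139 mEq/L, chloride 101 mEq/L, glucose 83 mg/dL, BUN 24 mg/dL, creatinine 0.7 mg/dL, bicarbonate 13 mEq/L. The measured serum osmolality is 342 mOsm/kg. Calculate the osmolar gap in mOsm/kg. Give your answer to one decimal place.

Calculated osmolality = 2·Na + glucose/18 + BUN/2.8
= 2·139 + 83/18 + 24/2.8
= 278 + 4.61 + 8.57
= 291.18 mOsm/kg ≈ 291.2 mOsm/kg
Osmolar gap = measured − calculated = 342 − 291.2 = 50.8 mOsm/kg

50.8 mOsm/kg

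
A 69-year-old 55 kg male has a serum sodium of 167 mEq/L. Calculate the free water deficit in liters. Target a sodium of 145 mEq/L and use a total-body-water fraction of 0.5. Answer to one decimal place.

4.2 L

TBW = 0.5 · 55 = 27.5 L
Free water deficit = TBW · (Na/145 − 1)
= 27.5 · (167/145 − 1)
= 27.5 · 0.1517
= 4.17 L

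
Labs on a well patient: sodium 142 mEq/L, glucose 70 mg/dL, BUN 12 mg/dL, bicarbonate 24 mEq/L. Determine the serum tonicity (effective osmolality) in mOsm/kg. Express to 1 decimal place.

Effective osmolality excludes urea (freely permeant across cell membranes):
2·Na + glucose/18
= 2·142 + 70/18
= 284 + 3.89
= 287.89 mOsm/kg

287.9 mOsm/kg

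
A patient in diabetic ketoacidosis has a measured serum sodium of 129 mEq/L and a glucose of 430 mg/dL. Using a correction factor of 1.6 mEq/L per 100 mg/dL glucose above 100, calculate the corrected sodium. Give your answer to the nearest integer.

Corrected Na = measured Na + 1.6 · (glucose − 100)/100
= 129 + 1.6 · (430 − 100)/100
= 129 + 5.3
= 134.3 mEq/L

134 mEq/L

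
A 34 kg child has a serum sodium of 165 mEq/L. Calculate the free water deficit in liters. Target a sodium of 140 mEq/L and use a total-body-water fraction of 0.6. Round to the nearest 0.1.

3.6 L

TBW = 0.6 · 34 = 20.4 L
Free water deficit = TBW · (Na/140 − 1)
= 20.4 · (165/140 − 1)
= 20.4 · 0.1786
= 3.64 L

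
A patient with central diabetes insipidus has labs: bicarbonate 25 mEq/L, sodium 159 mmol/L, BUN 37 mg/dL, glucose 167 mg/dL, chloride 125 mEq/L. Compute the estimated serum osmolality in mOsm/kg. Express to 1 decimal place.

Calculated osmolality = 2·Na + glucose/18 + BUN/2.8
= 2·159 + 167/18 + 37/2.8
= 318 + 9.28 + 13.21
= 340.49 mOsm/kg

340.5 mOsm/kg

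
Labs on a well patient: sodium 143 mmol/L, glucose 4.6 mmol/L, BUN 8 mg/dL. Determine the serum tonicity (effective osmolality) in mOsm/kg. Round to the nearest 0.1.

290.6 mOsm/kg

Effective osmolality excludes urea (freely permeant across cell membranes):
2·Na + glucose
= 2·143 + 4.6
= 286 + 4.6
= 290.6 mOsm/kg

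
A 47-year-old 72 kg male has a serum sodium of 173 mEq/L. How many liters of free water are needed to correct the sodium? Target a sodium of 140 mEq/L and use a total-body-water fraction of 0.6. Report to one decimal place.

TBW = 0.6 · 72 = 43.2 L
Free water deficit = TBW · (Na/140 − 1)
= 43.2 · (173/140 − 1)
= 43.2 · 0.2357
= 10.18 L

10.2 L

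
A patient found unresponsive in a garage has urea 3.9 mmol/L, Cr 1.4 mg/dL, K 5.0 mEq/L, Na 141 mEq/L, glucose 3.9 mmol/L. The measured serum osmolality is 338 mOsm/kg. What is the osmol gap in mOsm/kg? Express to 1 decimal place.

48.2 mOsm/kg

Calculated osmolality = 2·Na + glucose + urea
= 2·141 + 3.9 + 3.9
= 282 + 3.90 + 3.90
= 289.8 mOsm/kg ≈ 289.8 mOsm/kg
Osmolar gap = measured − calculated = 338 − 289.8 = 48.2 mOsm/kg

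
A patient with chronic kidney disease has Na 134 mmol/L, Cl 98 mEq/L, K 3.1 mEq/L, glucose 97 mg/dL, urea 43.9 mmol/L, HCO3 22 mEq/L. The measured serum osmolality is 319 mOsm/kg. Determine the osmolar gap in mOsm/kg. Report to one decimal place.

Calculated osmolality = 2·Na + glucose/18 + urea
= 2·134 + 97/18 + 43.9
= 268 + 5.39 + 43.90
= 317.29 mOsm/kg ≈ 317.3 mOsm/kg
Osmolar gap = measured − calculated = 319 − 317.3 = 1.7 mOsm/kg

1.7 mOsm/kg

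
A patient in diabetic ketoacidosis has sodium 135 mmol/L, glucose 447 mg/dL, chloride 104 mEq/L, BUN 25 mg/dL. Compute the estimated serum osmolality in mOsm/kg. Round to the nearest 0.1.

303.8 mOsm/kg

Calculated osmolality = 2·Na + glucose/18 + BUN/2.8
= 2·135 + 447/18 + 25/2.8
= 270 + 24.83 + 8.93
= 303.76 mOsm/kg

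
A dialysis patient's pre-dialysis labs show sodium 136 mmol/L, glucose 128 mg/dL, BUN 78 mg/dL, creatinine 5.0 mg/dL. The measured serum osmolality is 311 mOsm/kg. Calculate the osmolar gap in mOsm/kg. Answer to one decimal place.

Calculated osmolality = 2·Na + glucose/18 + BUN/2.8
= 2·136 + 128/18 + 78/2.8
= 272 + 7.11 + 27.86
= 306.97 mOsm/kg ≈ 307.0 mOsm/kg
Osmolar gap = measured − calculated = 311 − 307.0 = 4.0 mOsm/kg

4.0 mOsm/kg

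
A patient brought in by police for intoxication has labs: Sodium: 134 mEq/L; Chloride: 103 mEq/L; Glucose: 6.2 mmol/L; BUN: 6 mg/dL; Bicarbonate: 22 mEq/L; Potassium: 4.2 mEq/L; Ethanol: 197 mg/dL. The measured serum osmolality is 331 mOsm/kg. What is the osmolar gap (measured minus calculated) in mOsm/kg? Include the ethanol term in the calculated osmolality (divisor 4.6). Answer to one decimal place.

Calculated osmolality = 2·Na + glucose + BUN/2.8 + ethanol/4.6
= 2·134 + 6.2 + 6/2.8 + 197/4.6
= 268 + 6.20 + 2.14 + 42.83
= 319.17 mOsm/kg ≈ 319.2 mOsm/kg
Osmolar gap = measured − calculated = 331 − 319.2 = 11.8 mOsm/kg

11.8 mOsm/kg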